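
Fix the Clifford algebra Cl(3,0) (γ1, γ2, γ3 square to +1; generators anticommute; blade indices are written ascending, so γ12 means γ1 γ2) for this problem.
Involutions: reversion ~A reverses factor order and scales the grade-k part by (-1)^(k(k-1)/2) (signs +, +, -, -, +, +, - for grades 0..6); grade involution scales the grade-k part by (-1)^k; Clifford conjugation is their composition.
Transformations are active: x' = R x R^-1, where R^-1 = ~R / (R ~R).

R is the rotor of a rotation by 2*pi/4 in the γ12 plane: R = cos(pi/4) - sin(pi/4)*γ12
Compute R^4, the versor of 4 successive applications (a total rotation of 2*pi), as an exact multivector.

The rotor phase is half the rotation angle and phases add under composition, so 4 steps in the γ12 plane accumulate phase 4*(pi/4) = pi: R^4 = cos(pi) - sin(pi)*γ12.
cos(pi) = -1 and sin(pi) = 0, so R^4 = -1. The total rotation 2*pi is 1 full turn, so every vector returns to itself, yet the rotor is -1, on the OTHER sheet of the double cover (an odd number of 2*pi turns).
Answer: -1


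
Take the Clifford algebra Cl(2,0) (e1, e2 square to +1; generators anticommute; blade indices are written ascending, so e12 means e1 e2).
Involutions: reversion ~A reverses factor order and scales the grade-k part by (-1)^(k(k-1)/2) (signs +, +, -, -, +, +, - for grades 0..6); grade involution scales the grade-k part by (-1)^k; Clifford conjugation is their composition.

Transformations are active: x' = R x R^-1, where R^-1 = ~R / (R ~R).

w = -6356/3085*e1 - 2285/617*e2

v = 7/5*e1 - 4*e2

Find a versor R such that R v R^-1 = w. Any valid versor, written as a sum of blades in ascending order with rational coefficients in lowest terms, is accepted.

Sketch: the shared square 449/25 makes R = v + w = -2037/3085*e1 - 4753/617*e2 the natural versor; its sandwich fixes that direction, negates (v - w)/2, and sends v to w.
Answer: -2037/3085*e1 - 4753/617*e2


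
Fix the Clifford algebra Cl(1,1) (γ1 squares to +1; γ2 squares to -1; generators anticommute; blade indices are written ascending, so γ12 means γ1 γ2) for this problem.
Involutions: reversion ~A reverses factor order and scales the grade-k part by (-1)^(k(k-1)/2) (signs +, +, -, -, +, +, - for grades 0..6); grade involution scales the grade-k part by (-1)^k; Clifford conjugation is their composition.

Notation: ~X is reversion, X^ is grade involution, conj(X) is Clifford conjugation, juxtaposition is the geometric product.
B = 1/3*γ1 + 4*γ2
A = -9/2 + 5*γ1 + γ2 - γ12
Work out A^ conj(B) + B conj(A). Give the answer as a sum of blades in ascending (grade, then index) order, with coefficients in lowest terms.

first term: -7/3 - 5/2*γ1 + 53/3*γ2 + 59/3*γ12
second term: 7/3 + 5/2*γ1 - 53/3*γ2 + 59/3*γ12
Answer: 118/3*γ12


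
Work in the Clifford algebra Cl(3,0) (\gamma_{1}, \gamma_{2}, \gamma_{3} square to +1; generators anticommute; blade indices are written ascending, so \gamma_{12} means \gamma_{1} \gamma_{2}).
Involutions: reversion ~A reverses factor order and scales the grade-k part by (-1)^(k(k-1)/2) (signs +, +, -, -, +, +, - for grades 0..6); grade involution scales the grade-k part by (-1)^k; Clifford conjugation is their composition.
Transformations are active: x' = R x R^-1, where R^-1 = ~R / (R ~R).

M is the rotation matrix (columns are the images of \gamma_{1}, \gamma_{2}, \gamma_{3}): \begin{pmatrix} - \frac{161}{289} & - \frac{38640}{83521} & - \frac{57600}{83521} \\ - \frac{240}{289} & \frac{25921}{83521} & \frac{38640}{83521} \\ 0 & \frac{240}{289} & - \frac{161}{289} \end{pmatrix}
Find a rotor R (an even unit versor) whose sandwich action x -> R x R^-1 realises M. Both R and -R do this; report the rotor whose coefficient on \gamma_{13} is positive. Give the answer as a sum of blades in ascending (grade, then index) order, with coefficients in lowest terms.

Method: write R = a + b12*\gamma_{12} + b13*\gamma_{13} + b23*\gamma_{23} with a^2 + b12^2 + b13^2 + b23^2 = 1 (so R^-1 = ~R). Expanding the columns R e_j ~R gives tr M = 4a^2 - 1 and, from the antisymmetric part, M21 - M12 = -4a*b12, M13 - M31 = 4a*b13, M32 - M23 = -4a*b23.
Here tr M = -\frac{67137}{83521}, so a^2 = (1 + tr M)/4 = \frac{4096}{83521} and a = ±\frac{64}{289}. Taking a = \frac{64}{289}: M21 - M12 = -\frac{30720}{83521}, M13 - M31 = -\frac{57600}{83521}, M32 - M23 = \frac{30720}{83521}, giving b12 = \frac{120}{289}, b13 = -\frac{225}{289}, b23 = -\frac{120}{289}, i.e. R = \frac{64}{289} + \frac{120}{289} \gamma_{12} - \frac{225}{289} \gamma_{13} - \frac{120}{289} \gamma_{23}.
Its \gamma_{13} coefficient is negative, so report the other preimage -R.
Answer: -\frac{64}{289} - \frac{120}{289} \gamma_{12} + \frac{225}{289} \gamma_{13} + \frac{120}{289} \gamma_{23}. Recall the cover is two-to-one: with M of trace -\frac{67137}{83521}, both preimages act alike, and the stated \gamma_{13} sign chooses the sheet.


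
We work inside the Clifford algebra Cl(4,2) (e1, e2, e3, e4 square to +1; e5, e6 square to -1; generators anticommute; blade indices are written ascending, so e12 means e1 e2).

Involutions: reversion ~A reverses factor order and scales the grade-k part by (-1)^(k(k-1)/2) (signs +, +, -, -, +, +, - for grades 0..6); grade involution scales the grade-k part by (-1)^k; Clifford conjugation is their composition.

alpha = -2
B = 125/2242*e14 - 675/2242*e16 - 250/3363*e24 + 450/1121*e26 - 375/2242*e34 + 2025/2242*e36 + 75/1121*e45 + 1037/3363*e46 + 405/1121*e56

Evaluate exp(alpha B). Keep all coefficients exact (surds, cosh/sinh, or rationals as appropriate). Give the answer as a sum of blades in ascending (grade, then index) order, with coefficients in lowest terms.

B^2 term by term: the squares give (125/2242)^2*(e14)^2 + (-675/2242)^2*(e16)^2 + (-250/3363)^2*(e24)^2 + (450/1121)^2*(e26)^2 + (-375/2242)^2*(e34)^2 + (2025/2242)^2*(e36)^2 + (75/1121)^2*(e45)^2 + (1037/3363)^2*(e46)^2 + (405/1121)^2*(e56)^2 = 15625/5026564*(-1) + 455625/5026564*(+1) + 62500/11309769*(-1) + 202500/1256641*(+1) + 140625/5026564*(-1) + 4100625/5026564*(+1) + 5625/1256641*(+1) + 1075369/11309769*(+1) + 164025/1256641*(-1) = 1 (each basis 2-blade squares to minus the product of its generators' squares); cross terms between blades sharing an index anticommute and cancel; the commuting (index-disjoint) pairs give grade-4 terms 2*c*c'*(blade product), which cancel blade by blade — e1246: -56250/1256641 + 56250/1256641 = 0; e1346: -253125/2513282 + 253125/2513282 = 0; e1456: 50625/1256641 - 50625/1256641 = 0; e2346: 168750/1256641 - 168750/1256641 = 0; e2456: -67500/1256641 + 67500/1256641 = 0; e3456: -151875/1256641 + 151875/1256641 = 0 — confirming B is simple. So B^2 = 1.
B^2 = 1 — hyperbolic case — the even/odd split gives cosh and sinh: l = 1, alpha*l = -2, so exp(alpha B) = cosh(-2) + (sinh(-2)/1)*B = cosh(2) + (-sinh(2))*B.
Answer: cosh(2) - 125*sinh(2)/2242*e14 + 675*sinh(2)/2242*e16 + 250*sinh(2)/3363*e24 - 450*sinh(2)/1121*e26 + 375*sinh(2)/2242*e34 - 2025*sinh(2)/2242*e36 - 75*sinh(2)/1121*e45 - 1037*sinh(2)/3363*e46 - 405*sinh(2)/1121*e56


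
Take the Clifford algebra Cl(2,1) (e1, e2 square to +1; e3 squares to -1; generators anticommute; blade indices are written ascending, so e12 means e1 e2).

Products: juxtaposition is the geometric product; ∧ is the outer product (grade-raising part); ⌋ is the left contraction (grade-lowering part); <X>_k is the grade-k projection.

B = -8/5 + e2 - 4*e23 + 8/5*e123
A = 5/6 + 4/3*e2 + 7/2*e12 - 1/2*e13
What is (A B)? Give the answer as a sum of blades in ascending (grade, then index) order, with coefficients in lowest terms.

step 1: 7/2*e1 - 1/2*e2 - 164/15*e3 - 18/5*e12 - 46/3*e13 - 10/3*e23 + 11/6*e123
Answer: 7/2*e1 - 1/2*e2 - 164/15*e3 - 18/5*e12 - 46/3*e13 - 10/3*e23 + 11/6*e123


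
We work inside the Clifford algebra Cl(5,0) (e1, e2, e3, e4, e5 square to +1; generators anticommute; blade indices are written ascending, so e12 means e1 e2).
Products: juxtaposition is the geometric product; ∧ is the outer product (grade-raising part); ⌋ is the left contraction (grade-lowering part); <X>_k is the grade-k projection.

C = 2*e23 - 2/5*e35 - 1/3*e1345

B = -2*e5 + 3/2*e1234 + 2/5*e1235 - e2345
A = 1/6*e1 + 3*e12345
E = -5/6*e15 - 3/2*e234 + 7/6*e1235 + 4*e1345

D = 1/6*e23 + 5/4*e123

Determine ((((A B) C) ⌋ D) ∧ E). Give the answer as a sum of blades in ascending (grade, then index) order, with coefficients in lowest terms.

step 1: -3*e1 - 6/5*e4 + 9/2*e5 - 1/3*e15 + 1/4*e234 + 1/15*e235 - 6*e1234 - 1/6*e12345
step 2: -13/450*e2 + 9/5*e3 - 1/2*e4 - 2/15*e5 - 2/15*e13 + 12*e14 + 2*e25 - 1/9*e34 - 6*e123 + 4/45*e124 - 1/12*e125 + 3/2*e134 + 8/5*e135 + 1/3*e145 - 12/5*e234 + 9*e235 + 1/10*e245 + 13/25*e345 - 2/3*e1235 - 12/5*e1245
step 3: 15/2 - 7/15*e2 - 13/2700*e3 + 9/4*e12 + 13/360*e13
step 4: -25/4*e15 - 7/18*e125 - 13/3240*e135 - 45/4*e234 + 35/4*e1235 + 30*e1345 + 28/15*e12345
Answer: -25/4*e15 - 7/18*e125 - 13/3240*e135 - 45/4*e234 + 35/4*e1235 + 30*e1345 + 28/15*e12345


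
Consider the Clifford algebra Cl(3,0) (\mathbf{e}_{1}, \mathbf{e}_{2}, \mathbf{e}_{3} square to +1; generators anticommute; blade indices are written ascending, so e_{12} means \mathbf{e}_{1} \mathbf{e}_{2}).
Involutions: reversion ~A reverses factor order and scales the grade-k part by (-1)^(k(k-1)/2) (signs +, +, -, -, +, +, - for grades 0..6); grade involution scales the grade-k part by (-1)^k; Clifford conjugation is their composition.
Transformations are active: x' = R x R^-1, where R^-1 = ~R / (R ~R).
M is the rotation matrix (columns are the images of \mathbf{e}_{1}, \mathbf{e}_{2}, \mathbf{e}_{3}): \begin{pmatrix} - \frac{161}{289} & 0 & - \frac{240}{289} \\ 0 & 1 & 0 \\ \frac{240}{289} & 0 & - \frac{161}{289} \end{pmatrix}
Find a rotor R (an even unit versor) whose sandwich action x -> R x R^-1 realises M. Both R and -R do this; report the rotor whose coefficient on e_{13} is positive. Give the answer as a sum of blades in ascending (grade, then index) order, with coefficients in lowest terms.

Method: write R = a + b12*e_{12} + b13*e_{13} + b23*e_{23} with a^2 + b12^2 + b13^2 + b23^2 = 1 (so R^-1 = ~R). Expanding the columns R e_j ~R gives tr M = 4a^2 - 1 and, from the antisymmetric part, M21 - M12 = -4a*b12, M13 - M31 = 4a*b13, M32 - M23 = -4a*b23.
Here tr M = -\frac{33}{289}, so a^2 = (1 + tr M)/4 = \frac{64}{289} and a = ±\frac{8}{17}. Taking a = \frac{8}{17}: M21 - M12 = 0, M13 - M31 = -\frac{480}{289}, M32 - M23 = 0, giving b12 = 0, b13 = -\frac{15}{17}, b23 = 0, i.e. R = \frac{8}{17} - \frac{15}{17} e_{13}.
Its e_{13} coefficient is negative, so report the other preimage -R.
Answer: -\frac{8}{17} + \frac{15}{17} e_{13}. Key observation: the double cover Spin(3) -> SO(3) sends R and -R to the same matrix (trace -\frac{33}{289} here), so the stated sign of the e_{13} coefficient is what selects one sheet.


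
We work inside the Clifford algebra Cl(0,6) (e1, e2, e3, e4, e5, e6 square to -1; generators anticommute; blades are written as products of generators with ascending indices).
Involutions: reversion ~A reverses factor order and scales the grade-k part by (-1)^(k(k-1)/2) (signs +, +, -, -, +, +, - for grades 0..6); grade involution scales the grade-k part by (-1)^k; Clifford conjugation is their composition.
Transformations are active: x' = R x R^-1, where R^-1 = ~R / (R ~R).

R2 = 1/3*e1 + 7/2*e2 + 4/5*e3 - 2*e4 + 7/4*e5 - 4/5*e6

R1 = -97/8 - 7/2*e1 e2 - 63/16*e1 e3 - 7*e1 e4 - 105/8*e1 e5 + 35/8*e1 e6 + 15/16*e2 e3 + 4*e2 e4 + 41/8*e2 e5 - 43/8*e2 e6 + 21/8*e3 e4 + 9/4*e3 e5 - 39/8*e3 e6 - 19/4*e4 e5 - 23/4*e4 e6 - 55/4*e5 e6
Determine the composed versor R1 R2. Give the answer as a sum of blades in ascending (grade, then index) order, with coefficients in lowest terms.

Distribute over the terms of R2 (each basis-blade product reordered to ascending indices, repeated generators contracted through their squares):
R1 (1/3*e1) = -97/24*e1 - 7/6*e2 - 21/16*e3 - 7/3*e4 - 35/8*e5 + 35/24*e6 + 5/16*e1 e2 e3 + 4/3*e1 e2 e4 + 41/24*e1 e2 e5 - 43/24*e1 e2 e6 + 7/8*e1 e3 e4 + 3/4*e1 e3 e5 - 13/8*e1 e3 e6 - 19/12*e1 e4 e5 - 23/12*e1 e4 e6 - 55/12*e1 e5 e6
R1 (7/2*e2) = 49/4*e1 - 679/16*e2 + 105/32*e3 + 14*e4 + 287/16*e5 - 301/16*e6 + 441/32*e1 e2 e3 + 49/2*e1 e2 e4 + 735/16*e1 e2 e5 - 245/16*e1 e2 e6 + 147/16*e2 e3 e4 + 63/8*e2 e3 e5 - 273/16*e2 e3 e6 - 133/8*e2 e4 e5 - 161/8*e2 e4 e6 - 385/8*e2 e5 e6
R1 (4/5*e3) = 63/20*e1 - 3/4*e2 - 97/10*e3 + 21/10*e4 + 9/5*e5 - 39/10*e6 - 14/5*e1 e2 e3 + 28/5*e1 e3 e4 + 21/2*e1 e3 e5 - 7/2*e1 e3 e6 - 16/5*e2 e3 e4 - 41/10*e2 e3 e5 + 43/10*e2 e3 e6 - 19/5*e3 e4 e5 - 23/5*e3 e4 e6 - 11*e3 e5 e6
R1 (-2*e4) = -14*e1 + 8*e2 + 21/4*e3 + 97/4*e4 + 19/2*e5 + 23/2*e6 + 7*e1 e2 e4 + 63/8*e1 e3 e4 - 105/4*e1 e4 e5 + 35/4*e1 e4 e6 - 15/8*e2 e3 e4 + 41/4*e2 e4 e5 - 43/4*e2 e4 e6 + 9/2*e3 e4 e5 - 39/4*e3 e4 e6 + 55/2*e4 e5 e6
R1 (7/4*e5) = 735/32*e1 - 287/32*e2 - 63/16*e3 + 133/16*e4 - 679/32*e5 - 385/16*e6 - 49/8*e1 e2 e5 - 441/64*e1 e3 e5 - 49/4*e1 e4 e5 - 245/32*e1 e5 e6 + 105/64*e2 e3 e5 + 7*e2 e4 e5 + 301/32*e2 e5 e6 + 147/32*e3 e4 e5 + 273/32*e3 e5 e6 + 161/16*e4 e5 e6
R1 (-4/5*e6) = 7/2*e1 - 43/10*e2 - 39/10*e3 - 23/5*e4 - 11*e5 + 97/10*e6 + 14/5*e1 e2 e6 + 63/20*e1 e3 e6 + 28/5*e1 e4 e6 + 21/2*e1 e5 e6 - 3/4*e2 e3 e6 - 16/5*e2 e4 e6 - 41/10*e2 e5 e6 - 21/10*e3 e4 e6 - 9/5*e3 e5 e6 + 19/5*e4 e5 e6
Summing the partial products and collecting blades:
Answer: 11437/480*e1 - 23819/480*e2 - 1651/160*e3 + 2003/48*e4 - 1177/160*e5 - 1447/60*e6 + 1807/160*e1 e2 e3 + 197/6*e1 e2 e4 + 1993/48*e1 e2 e5 - 3433/240*e1 e2 e6 + 287/20*e1 e3 e4 + 279/64*e1 e3 e5 - 79/40*e1 e3 e6 - 481/12*e1 e4 e5 + 373/30*e1 e4 e6 - 167/96*e1 e5 e6 + 329/80*e2 e3 e4 + 1733/320*e2 e3 e5 - 1081/80*e2 e3 e6 + 5/8*e2 e4 e5 - 1363/40*e2 e4 e6 - 6851/160*e2 e5 e6 + 847/160*e3 e4 e5 - 329/20*e3 e4 e6 - 683/160*e3 e5 e6 + 3309/80*e4 e5 e6


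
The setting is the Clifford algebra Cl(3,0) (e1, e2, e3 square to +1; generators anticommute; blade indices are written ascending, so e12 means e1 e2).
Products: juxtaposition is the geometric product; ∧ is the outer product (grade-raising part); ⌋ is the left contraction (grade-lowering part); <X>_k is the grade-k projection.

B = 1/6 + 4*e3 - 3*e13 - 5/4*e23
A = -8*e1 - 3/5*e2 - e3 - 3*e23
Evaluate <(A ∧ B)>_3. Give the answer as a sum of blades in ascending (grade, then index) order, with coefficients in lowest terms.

step 1: -4/3*e1 - 1/10*e2 - 1/6*e3 - 32*e13 - 29/10*e23 + 41/5*e123
step 2: 41/5*e123
Answer: 41/5*e123


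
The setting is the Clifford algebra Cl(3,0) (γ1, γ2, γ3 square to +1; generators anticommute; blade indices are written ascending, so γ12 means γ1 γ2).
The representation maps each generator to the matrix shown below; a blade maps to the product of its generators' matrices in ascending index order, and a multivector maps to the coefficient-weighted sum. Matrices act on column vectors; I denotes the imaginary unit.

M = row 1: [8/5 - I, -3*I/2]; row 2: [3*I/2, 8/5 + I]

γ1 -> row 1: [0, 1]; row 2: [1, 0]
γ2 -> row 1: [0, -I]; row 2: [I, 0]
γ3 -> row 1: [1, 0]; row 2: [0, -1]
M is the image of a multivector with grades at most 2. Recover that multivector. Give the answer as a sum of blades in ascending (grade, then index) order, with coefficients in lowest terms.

Method: 1, rho(γ1), rho(γ2), rho(γ3) form a trace-orthogonal basis of the 2x2 complex matrices (tr(X Y) = 2 if X = Y, else 0), so M = m0*1 + m1*rho(γ1) + m2*rho(γ2) + m3*rho(γ3) with m0 = tr(M)/2 = 8/5, m1 = tr(M rho(γ1))/2 = 0, m2 = tr(M rho(γ2))/2 = 3/2, m3 = tr(M rho(γ3))/2 = -I.
Multiplying table entries, the bivector images are rho(γ12) = I*rho(γ3), rho(γ13) = -I*rho(γ2), rho(γ23) = I*rho(γ1); with real blade coefficients the real parts of m0..m3 are the coefficients of 1, γ1, γ2, γ3 and the imaginary parts give the bivectors (γ23: Im m1, γ13: -Im m2, γ12: Im m3).
Answer: 8/5 + 3/2*γ2 - γ12


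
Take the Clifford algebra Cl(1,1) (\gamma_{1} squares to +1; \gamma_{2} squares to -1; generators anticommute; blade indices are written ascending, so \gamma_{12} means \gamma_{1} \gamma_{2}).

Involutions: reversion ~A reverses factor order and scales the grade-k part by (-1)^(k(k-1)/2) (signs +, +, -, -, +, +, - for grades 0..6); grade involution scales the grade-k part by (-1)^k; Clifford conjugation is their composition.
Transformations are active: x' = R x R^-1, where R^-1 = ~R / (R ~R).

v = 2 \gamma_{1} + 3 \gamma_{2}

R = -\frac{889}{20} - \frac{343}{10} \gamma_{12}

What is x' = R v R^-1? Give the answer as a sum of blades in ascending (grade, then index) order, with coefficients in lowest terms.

~R = -\frac{889}{20} + \frac{343}{10} \gamma_{12}, and R ~R = \frac{12789}{16}, so R^-1 = ~R / (\frac{12789}{16}).
R v = 14 \gamma_{1} - \frac{259}{4} \gamma_{2}
Answer: -\frac{4642}{1305} \gamma_{1} + \frac{5483}{1305} \gamma_{2}


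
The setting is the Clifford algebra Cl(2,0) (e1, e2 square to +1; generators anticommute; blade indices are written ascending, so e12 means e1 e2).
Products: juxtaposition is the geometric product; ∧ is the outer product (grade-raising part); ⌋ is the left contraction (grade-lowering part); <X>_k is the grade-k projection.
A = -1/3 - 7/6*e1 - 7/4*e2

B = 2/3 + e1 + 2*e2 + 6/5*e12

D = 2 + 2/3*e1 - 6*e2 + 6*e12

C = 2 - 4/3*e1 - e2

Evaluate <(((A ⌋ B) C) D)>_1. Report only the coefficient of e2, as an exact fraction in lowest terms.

step 1: -44/9 + 53/30*e1 - 31/15*e2 - 2/5*e12
step 2: -151/15 + 1411/135*e1 + 2/9*e2 - 479/90*e12
step 3: 7061/405 + 6047/135*e1 + 17159/135*e2 - 18077/135*e12
step 4: 6047/135*e1 + 17159/135*e2
Answer: 17159/135


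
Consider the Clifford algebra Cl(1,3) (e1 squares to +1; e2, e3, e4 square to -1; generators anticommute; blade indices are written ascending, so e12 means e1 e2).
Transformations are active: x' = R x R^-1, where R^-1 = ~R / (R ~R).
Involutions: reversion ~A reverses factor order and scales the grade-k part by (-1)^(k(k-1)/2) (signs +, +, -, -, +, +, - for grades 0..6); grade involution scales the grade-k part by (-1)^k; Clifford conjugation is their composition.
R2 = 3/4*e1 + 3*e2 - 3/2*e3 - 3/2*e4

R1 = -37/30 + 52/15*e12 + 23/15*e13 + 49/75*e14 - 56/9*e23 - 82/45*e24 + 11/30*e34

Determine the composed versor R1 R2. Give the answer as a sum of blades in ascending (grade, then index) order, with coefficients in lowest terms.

Distribute over the terms of R2 (each basis-blade product reordered to ascending indices, repeated generators contracted through their squares):
R1 (3/4*e1) = -37/40*e1 - 13/5*e2 - 23/20*e3 - 49/100*e4 - 14/3*e123 - 41/30*e124 + 11/40*e134
R1 (3*e2) = -52/5*e1 - 37/10*e2 - 56/3*e3 - 82/15*e4 - 23/5*e123 - 49/25*e124 + 11/10*e234
R1 (-3/2*e3) = 23/10*e1 - 28/3*e2 + 37/20*e3 - 11/20*e4 - 26/5*e123 + 49/50*e134 - 41/15*e234
R1 (-3/2*e4) = 49/50*e1 - 41/15*e2 + 11/20*e3 + 37/20*e4 - 26/5*e124 - 23/10*e134 + 28/3*e234
Summing the partial products and collecting blades:
Answer: -1609/200*e1 - 551/30*e2 - 209/12*e3 - 1397/300*e4 - 217/15*e123 - 1279/150*e124 - 209/200*e134 + 77/10*e234


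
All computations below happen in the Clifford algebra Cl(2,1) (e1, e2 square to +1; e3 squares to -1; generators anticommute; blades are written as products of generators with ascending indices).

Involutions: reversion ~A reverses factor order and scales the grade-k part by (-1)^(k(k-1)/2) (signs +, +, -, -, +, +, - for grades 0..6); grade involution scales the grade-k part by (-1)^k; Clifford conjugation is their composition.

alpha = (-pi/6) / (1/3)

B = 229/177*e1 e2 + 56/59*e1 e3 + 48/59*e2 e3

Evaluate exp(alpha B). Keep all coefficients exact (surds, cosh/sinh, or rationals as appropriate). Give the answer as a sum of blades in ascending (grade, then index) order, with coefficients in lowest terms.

B^2 term by term: the squares give (229/177)^2*(e1 e2)^2 + (56/59)^2*(e1 e3)^2 + (48/59)^2*(e2 e3)^2 = 52441/31329*(-1) + 3136/3481*(+1) + 2304/3481*(+1) = -1/9 (each basis 2-blade squares to minus the product of its generators' squares); cross terms between blades sharing an index anticommute and cancel. So B^2 = -1/9.
B^2 = -1/9 — the negative square puts this in the circular regime; l = 1/3, alpha*l = -pi/6, so exp(alpha B) = cos(-pi/6) + (sin(-pi/6)/(1/3))*B = sqrt(3)/2 + (-3/2)*B.
Answer: sqrt(3)/2 - 229/118*e1 e2 - 84/59*e1 e3 - 72/59*e2 e3


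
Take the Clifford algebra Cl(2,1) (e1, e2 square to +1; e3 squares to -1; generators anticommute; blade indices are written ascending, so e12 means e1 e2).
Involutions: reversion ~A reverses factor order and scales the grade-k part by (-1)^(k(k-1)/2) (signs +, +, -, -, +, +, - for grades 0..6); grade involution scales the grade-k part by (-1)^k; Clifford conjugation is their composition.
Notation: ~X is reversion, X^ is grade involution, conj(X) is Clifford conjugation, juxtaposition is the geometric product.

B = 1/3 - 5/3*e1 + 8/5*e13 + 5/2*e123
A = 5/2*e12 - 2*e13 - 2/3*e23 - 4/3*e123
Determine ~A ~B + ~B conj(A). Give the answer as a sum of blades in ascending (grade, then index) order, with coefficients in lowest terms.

first term: -98/15 - 5/3*e1 + 89/30*e2 - 35/12*e3 + 7/30*e12 + 2/3*e13 - 6*e23 - 2/3*e123
second term: 2/15 - 5/3*e1 + 211/30*e2 - 115/12*e3 - 19/10*e12 + 2/3*e13 + 58/9*e23 - 14/9*e123
Answer: -32/5 - 10/3*e1 + 10*e2 - 25/2*e3 - 5/3*e12 + 4/3*e13 + 4/9*e23 - 20/9*e123


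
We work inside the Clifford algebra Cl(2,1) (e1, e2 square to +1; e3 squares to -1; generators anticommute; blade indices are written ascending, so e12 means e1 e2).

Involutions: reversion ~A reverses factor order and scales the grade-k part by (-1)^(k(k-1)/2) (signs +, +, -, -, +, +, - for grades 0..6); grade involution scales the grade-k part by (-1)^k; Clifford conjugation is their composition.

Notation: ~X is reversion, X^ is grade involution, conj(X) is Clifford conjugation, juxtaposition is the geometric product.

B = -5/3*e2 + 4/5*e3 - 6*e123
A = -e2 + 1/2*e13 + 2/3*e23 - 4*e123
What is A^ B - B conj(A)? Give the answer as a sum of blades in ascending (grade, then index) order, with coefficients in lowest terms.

first term: -77/3 - 22/5*e1 + 37/15*e2 + 10/9*e3 - 16/5*e12 + 38/3*e13 + 4/5*e23 + 5/6*e123
second term: 67/3 + 18/5*e1 - 53/15*e2 + 10/9*e3 + 16/5*e12 - 2/3*e13 - 4/5*e23 - 5/6*e123
Answer: -48 - 8*e1 + 6*e2 - 32/5*e12 + 40/3*e13 + 8/5*e23 + 5/3*e123


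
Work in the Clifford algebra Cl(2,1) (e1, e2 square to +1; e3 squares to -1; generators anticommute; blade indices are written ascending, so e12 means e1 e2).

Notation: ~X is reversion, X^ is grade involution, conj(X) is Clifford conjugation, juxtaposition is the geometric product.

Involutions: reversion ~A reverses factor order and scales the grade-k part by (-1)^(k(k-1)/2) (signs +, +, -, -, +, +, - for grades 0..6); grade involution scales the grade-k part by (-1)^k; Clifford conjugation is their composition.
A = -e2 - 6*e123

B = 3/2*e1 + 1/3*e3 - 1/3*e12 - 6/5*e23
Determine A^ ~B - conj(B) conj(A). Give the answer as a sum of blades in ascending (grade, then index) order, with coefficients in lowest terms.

first term: 103/15*e1 - 4/5*e3 - 7/2*e12 + 28/3*e23
second term: -103/15*e1 + 4/5*e3 - 7/2*e12 + 28/3*e23
Answer: 206/15*e1 - 8/5*e3


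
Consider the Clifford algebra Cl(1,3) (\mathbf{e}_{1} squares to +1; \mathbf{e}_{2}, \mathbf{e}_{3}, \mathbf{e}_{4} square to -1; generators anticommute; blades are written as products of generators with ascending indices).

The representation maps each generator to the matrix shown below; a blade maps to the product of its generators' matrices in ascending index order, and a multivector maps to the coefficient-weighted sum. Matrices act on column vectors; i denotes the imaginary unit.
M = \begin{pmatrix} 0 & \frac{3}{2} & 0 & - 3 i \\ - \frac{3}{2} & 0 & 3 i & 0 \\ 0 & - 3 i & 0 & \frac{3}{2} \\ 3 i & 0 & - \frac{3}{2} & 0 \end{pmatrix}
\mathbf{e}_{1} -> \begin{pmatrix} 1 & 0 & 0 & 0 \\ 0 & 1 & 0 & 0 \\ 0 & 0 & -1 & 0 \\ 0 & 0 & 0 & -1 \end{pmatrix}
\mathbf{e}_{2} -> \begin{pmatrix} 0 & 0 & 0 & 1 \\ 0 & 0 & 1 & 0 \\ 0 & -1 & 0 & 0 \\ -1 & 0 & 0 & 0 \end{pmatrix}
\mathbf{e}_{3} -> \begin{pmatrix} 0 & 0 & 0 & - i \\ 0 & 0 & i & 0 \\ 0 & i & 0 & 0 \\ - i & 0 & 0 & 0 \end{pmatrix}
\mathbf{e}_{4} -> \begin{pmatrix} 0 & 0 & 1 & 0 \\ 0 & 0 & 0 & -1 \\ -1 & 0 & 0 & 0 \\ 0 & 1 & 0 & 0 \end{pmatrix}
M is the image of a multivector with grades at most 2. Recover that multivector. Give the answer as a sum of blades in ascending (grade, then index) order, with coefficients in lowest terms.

Method: the blade images are trace-orthogonal — tr(rho(e_A) rho(e_B)^-1) = 4 if A = B and 0 otherwise — and rho(e_A)^-1 = (e_A)^2 * rho(e_A) with (e_A)^2 = +1 or -1, so the coefficient of e_A in the preimage is (e_A)^2 * tr(M rho(e_A))/4.
Nonzero projections over blades of grade <= 2: e_{1} e_{3}: (e_{1} e_{3})^2 = +1, tr(M rho(e_{1} e_{3})) = 12, coefficient 3; e_{2} e_{4}: (e_{2} e_{4})^2 = -1, tr(M rho(e_{2} e_{4})) = -6, coefficient \frac{3}{2}. Every other blade of grade <= 2 projects to 0.
Answer: 3 e_{1} e_{3} + \frac{3}{2} e_{2} e_{4}


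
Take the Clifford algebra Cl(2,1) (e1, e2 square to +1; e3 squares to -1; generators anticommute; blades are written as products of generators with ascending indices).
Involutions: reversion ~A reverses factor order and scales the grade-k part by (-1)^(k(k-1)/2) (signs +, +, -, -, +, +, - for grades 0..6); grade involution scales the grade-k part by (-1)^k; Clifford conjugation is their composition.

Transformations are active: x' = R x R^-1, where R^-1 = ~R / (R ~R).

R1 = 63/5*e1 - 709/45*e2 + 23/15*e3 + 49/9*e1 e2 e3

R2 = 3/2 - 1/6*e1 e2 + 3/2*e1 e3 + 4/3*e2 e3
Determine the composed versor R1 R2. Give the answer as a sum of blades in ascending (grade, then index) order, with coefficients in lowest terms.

Distribute over the terms of R1 (each basis-blade product reordered to ascending indices, repeated generators contracted through their squares):
(63/5*e1) R2 = 189/10*e1 - 21/10*e2 + 189/10*e3 + 84/5*e1 e2 e3
(-709/45*e2) R2 = -709/270*e1 - 709/30*e2 - 2836/135*e3 + 709/30*e1 e2 e3
(23/15*e3) R2 = 23/10*e1 + 92/45*e2 + 23/10*e3 - 23/90*e1 e2 e3
(49/9*e1 e2 e3) R2 = 196/27*e1 - 49/6*e2 + 49/54*e3 + 49/6*e1 e2 e3
Summing the partial products and collecting blades:
Answer: 155/6*e1 - 2867/90*e2 + 11/10*e3 + 4351/90*e1 e2 e3


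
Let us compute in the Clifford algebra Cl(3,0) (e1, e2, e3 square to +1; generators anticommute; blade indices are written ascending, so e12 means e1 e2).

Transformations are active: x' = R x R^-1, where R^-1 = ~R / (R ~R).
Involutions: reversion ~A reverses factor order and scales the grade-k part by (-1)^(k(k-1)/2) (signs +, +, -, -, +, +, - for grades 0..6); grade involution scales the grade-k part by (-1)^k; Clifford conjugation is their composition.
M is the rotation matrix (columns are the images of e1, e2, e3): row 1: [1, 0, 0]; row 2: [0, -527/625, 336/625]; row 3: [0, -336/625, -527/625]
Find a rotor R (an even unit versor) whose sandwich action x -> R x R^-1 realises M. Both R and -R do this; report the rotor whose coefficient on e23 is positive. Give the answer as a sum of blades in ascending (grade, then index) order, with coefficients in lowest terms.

Method: write R = a + b12*e12 + b13*e13 + b23*e23 with a^2 + b12^2 + b13^2 + b23^2 = 1 (so R^-1 = ~R). Expanding the columns R e_j ~R gives tr M = 4a^2 - 1 and, from the antisymmetric part, M21 - M12 = -4a*b12, M13 - M31 = 4a*b13, M32 - M23 = -4a*b23.
Here tr M = -429/625, so a^2 = (1 + tr M)/4 = 49/625 and a = ±7/25. Taking a = 7/25: M21 - M12 = 0, M13 - M31 = 0, M32 - M23 = -672/625, giving b12 = 0, b13 = 0, b23 = 24/25, i.e. R = 7/25 + 24/25*e23.
Its e23 coefficient is already positive.
Answer: 7/25 + 24/25*e23. Key observation: the double cover Spin(3) -> SO(3) sends R and -R to the same matrix (trace -429/625 here), so the stated sign of the e23 coefficient is what selects one sheet.


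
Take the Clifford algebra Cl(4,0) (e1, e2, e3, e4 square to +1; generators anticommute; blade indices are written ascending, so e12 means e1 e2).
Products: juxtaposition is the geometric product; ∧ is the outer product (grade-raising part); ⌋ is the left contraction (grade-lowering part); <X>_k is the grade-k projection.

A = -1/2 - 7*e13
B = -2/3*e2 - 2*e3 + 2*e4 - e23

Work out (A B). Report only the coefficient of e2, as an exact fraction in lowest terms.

step 1: 14*e1 + 1/3*e2 + e3 - e4 - 7*e12 + 1/2*e23 - 14/3*e123 - 14*e134
Answer: 1/3


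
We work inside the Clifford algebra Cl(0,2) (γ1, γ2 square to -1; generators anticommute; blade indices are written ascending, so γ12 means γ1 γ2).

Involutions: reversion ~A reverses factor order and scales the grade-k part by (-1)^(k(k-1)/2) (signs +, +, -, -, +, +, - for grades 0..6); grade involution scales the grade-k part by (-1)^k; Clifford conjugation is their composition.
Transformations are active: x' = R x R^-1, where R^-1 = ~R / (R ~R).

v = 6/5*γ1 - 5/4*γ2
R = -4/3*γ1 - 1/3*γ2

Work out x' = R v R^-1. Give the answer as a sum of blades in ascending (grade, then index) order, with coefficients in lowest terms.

~R = -4/3*γ1 - 1/3*γ2, and R ~R = -17/9, so R^-1 = ~R / (-17/9).
R v = 71/60 + 31/15*γ12
Answer: 8/17*γ1 + 567/340*γ2


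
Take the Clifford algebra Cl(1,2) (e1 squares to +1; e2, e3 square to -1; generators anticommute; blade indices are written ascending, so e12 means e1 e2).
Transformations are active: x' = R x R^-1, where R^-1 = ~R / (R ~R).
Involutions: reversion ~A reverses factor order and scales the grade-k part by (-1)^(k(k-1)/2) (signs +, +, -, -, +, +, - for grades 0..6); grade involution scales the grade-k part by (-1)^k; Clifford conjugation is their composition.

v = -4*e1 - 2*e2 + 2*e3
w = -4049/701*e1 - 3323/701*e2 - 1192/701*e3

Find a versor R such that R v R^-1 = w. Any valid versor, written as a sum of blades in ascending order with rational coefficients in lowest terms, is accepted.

Here q(v) = q(w) = 8; the classical choice R = v + w = -6853/701*e1 - 4725/701*e2 + 210/701*e3 then realises v -> w under the sandwich.
Answer: -6853/701*e1 - 4725/701*e2 + 210/701*e3


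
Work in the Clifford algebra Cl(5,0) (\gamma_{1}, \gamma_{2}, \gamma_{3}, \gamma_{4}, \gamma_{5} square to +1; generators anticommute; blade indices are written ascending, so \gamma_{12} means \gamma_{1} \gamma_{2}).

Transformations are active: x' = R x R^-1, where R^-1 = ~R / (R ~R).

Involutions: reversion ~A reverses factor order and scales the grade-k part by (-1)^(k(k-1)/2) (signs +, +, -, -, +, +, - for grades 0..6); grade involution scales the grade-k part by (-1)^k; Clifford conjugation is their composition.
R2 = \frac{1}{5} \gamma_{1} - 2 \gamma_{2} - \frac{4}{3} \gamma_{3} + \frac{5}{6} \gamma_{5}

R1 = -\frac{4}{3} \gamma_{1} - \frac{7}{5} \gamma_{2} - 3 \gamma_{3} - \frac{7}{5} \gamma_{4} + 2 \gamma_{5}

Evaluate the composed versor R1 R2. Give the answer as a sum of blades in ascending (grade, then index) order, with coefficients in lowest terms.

Distribute over the terms of R2 (each basis-blade product reordered to ascending indices, repeated generators contracted through their squares):
R1 (\frac{1}{5} \gamma_{1}) = -\frac{4}{15} + \frac{7}{25} \gamma_{12} + \frac{3}{5} \gamma_{13} + \frac{7}{25} \gamma_{14} - \frac{2}{5} \gamma_{15}
R1 (-2 \gamma_{2}) = \frac{14}{5} + \frac{8}{3} \gamma_{12} - 6 \gamma_{23} - \frac{14}{5} \gamma_{24} + 4 \gamma_{25}
R1 (-\frac{4}{3} \gamma_{3}) = 4 + \frac{16}{9} \gamma_{13} + \frac{28}{15} \gamma_{23} - \frac{28}{15} \gamma_{34} + \frac{8}{3} \gamma_{35}
R1 (\frac{5}{6} \gamma_{5}) = \frac{5}{3} - \frac{10}{9} \gamma_{15} - \frac{7}{6} \gamma_{25} - \frac{5}{2} \gamma_{35} - \frac{7}{6} \gamma_{45}
Summing the partial products and collecting blades:
Answer: \frac{41}{5} + \frac{221}{75} \gamma_{12} + \frac{107}{45} \gamma_{13} + \frac{7}{25} \gamma_{14} - \frac{68}{45} \gamma_{15} - \frac{62}{15} \gamma_{23} - \frac{14}{5} \gamma_{24} + \frac{17}{6} \gamma_{25} - \frac{28}{15} \gamma_{34} + \frac{1}{6} \gamma_{35} - \frac{7}{6} \gamma_{45}


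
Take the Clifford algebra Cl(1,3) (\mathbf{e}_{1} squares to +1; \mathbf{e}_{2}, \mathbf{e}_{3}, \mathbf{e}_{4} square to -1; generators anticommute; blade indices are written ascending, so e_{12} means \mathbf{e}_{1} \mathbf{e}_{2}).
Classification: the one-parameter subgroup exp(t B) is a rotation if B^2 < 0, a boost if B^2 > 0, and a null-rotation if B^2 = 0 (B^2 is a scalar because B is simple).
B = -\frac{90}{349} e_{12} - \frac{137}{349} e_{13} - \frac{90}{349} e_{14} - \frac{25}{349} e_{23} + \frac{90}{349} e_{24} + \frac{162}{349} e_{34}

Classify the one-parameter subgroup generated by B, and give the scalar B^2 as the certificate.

B^2 term by term: the squares give (-\frac{90}{349})^2*(e_{12})^2 + (-\frac{137}{349})^2*(e_{13})^2 + (-\frac{90}{349})^2*(e_{14})^2 + (-\frac{25}{349})^2*(e_{23})^2 + (\frac{90}{349})^2*(e_{24})^2 + (\frac{162}{349})^2*(e_{34})^2 = \frac{8100}{121801}*(+1) + \frac{18769}{121801}*(+1) + \frac{8100}{121801}*(+1) + \frac{625}{121801}*(-1) + \frac{8100}{121801}*(-1) + \frac{26244}{121801}*(-1) = 0 (each basis 2-blade squares to minus the product of its generators' squares); cross terms between blades sharing an index anticommute and cancel; the commuting (index-disjoint) pairs give grade-4 terms 2*c*c'*(blade product), which cancel blade by blade — e_{1234}: -\frac{29160}{121801} + \frac{24660}{121801} + \frac{4500}{121801} = 0 — confirming B is simple. So B^2 = 0.
Answer: null-rotation, certificate B^2 = 0. No conjugation can change B^2 = 0; the sign gives the class.


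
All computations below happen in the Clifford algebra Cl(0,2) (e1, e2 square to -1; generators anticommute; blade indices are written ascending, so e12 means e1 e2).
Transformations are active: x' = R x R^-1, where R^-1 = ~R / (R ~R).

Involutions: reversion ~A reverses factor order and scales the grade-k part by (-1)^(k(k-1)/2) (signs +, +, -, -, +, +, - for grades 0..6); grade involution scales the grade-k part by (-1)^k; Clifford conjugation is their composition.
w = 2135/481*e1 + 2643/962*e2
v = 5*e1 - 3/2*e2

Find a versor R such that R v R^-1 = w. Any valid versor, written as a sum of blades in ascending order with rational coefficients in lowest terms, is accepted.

Here q(v) = q(w) = -109/4; the classical choice R = v + w = 4540/481*e1 + 600/481*e2 then realises v -> w under the sandwich.
Answer: 4540/481*e1 + 600/481*e2


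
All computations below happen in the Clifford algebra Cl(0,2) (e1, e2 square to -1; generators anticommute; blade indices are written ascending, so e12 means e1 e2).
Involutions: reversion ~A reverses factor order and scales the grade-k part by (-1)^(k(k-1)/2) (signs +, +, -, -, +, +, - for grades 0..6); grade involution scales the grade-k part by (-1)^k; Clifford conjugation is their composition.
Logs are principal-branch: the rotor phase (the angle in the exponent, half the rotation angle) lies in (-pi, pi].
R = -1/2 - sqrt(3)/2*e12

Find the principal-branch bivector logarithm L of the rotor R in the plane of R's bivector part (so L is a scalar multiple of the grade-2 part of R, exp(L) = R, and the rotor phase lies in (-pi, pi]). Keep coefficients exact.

The scalar part of R is -1/2, so the principal-branch rotor phase is pinned; divide the bivector part by its sine to get the unit plane — L is the phase times that plane.
Concretely: cos(phase) = -1/2 gives phase = ±2*pi/3, and since phase/sin(phase) is even the sign is immaterial: L = (phase/sin(phase)) * <R>_2 = (4*sqrt(3)*pi/9) * <R>_2.
Answer: -2*pi/3*e12


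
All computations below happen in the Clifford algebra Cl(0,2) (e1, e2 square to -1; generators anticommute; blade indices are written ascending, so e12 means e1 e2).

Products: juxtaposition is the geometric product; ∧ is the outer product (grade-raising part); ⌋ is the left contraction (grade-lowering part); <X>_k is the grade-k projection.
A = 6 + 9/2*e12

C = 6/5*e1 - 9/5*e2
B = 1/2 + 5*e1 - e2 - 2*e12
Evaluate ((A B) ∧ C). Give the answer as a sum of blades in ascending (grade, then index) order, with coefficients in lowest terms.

step 1: 12 + 69/2*e1 + 33/2*e2 - 39/4*e12
step 2: 72/5*e1 - 108/5*e2 - 819/10*e12
Answer: 72/5*e1 - 108/5*e2 - 819/10*e12


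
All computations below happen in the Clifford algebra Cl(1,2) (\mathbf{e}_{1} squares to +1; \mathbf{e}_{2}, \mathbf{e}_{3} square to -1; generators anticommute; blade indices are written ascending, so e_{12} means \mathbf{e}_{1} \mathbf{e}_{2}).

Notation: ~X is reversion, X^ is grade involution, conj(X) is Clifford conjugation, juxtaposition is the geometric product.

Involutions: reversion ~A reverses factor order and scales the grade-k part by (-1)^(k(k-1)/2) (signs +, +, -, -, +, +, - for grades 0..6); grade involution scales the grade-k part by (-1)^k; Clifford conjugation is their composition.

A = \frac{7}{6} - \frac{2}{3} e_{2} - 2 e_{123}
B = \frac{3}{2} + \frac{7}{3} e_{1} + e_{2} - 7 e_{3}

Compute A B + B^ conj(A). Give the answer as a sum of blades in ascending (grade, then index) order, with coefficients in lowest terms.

first term: \frac{29}{12} + \frac{49}{18} e_{1} + \frac{1}{6} e_{2} - \frac{49}{6} e_{3} - \frac{112}{9} e_{12} - 2 e_{13} - 3 e_{123}
second term: \frac{29}{12} - \frac{49}{18} e_{1} - \frac{1}{6} e_{2} + \frac{49}{6} e_{3} + \frac{112}{9} e_{12} + 2 e_{13} - 3 e_{123}
Answer: \frac{29}{6} - 6 e_{123}


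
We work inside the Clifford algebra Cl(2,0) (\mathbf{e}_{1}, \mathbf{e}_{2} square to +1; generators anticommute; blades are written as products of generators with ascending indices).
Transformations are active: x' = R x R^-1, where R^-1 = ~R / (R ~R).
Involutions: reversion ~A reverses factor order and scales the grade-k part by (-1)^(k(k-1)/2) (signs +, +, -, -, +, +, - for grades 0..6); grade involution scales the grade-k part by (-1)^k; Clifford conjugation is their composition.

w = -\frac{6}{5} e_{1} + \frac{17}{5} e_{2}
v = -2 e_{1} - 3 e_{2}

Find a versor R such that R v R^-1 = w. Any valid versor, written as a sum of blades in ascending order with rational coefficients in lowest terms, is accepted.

Construction: equal norms (both 13) license R = v + w = -\frac{16}{5} e_{1} + \frac{2}{5} e_{2} — nothing changes along that direction, while (v - w)/2 changes sign, so v maps onto w.
Answer: -\frac{16}{5} e_{1} + \frac{2}{5} e_{2}


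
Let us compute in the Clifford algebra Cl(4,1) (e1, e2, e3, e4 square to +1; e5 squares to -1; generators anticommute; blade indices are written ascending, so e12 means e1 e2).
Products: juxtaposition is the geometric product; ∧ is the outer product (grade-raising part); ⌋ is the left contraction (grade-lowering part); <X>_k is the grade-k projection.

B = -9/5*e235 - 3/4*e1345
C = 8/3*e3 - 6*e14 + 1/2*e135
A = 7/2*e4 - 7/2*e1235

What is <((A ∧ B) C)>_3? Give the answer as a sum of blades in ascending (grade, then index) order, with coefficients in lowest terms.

step 1: -63/10*e2345
step 2: 63/20*e124 - 84/5*e245 - 189/5*e1235
step 3: 63/20*e124 - 84/5*e245
Answer: 63/20*e124 - 84/5*e245


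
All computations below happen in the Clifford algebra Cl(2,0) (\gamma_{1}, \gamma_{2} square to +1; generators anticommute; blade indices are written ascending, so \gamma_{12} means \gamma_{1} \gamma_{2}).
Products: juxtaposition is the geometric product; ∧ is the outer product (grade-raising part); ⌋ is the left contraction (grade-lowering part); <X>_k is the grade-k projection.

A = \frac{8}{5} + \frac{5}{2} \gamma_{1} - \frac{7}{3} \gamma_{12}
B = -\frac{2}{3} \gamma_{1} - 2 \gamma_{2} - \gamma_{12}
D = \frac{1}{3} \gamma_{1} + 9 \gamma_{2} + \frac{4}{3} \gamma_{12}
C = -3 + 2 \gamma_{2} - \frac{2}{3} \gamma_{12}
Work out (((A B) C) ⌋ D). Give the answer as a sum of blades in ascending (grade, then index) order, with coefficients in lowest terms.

step 1: -4 + \frac{18}{5} \gamma_{1} - \frac{653}{90} \gamma_{2} - \frac{33}{5} \gamma_{12}
step 2: -\frac{311}{45} - \frac{3893}{135} \gamma_{1} + \frac{341}{30} \gamma_{2} + \frac{89}{3} \gamma_{12}
step 3: \frac{43037}{810} - \frac{2357}{135} \gamma_{1} - \frac{40763}{405} \gamma_{2} - \frac{1244}{135} \gamma_{12}
Answer: \frac{43037}{810} - \frac{2357}{135} \gamma_{1} - \frac{40763}{405} \gamma_{2} - \frac{1244}{135} \gamma_{12}


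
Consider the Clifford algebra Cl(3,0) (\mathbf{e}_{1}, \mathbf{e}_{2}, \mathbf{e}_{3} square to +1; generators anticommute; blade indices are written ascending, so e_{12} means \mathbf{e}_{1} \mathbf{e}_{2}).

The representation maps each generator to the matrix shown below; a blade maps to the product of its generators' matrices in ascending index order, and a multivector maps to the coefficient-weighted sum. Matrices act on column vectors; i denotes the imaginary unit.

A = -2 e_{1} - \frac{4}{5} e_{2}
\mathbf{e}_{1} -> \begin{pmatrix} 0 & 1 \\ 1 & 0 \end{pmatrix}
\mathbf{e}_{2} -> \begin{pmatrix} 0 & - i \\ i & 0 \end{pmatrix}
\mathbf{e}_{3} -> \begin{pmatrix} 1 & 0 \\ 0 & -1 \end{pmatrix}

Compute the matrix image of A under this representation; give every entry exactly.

M = (-2)*rho(e_{1}) + (-\frac{4}{5})*rho(e_{2}), summed entrywise:
Answer: \begin{pmatrix} 0 & -2 + \frac{4 i}{5} \\ -2 - \frac{4 i}{5} & 0 \end{pmatrix}
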